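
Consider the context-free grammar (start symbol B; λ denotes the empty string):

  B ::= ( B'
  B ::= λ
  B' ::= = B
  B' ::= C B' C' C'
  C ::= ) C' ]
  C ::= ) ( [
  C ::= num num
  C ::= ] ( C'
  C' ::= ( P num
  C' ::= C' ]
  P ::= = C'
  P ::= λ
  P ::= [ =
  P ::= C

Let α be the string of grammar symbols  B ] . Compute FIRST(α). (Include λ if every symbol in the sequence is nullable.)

Add FIRST(B)\{λ} = { ( }; B is nullable, continue.
] is a terminal; add {]} and stop.

{ (, ] }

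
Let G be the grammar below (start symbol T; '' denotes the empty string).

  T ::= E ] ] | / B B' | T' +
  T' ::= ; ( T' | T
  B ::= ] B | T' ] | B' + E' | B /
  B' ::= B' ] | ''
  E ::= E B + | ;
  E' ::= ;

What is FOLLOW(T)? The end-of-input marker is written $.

{ $, +, ] }

T is the start symbol, so $ ∈ FOLLOW(T).
In T' ::= T: T is at the end, add FOLLOW(T') = { +, ] }.
Union: FOLLOW(T) = { $, +, ] }.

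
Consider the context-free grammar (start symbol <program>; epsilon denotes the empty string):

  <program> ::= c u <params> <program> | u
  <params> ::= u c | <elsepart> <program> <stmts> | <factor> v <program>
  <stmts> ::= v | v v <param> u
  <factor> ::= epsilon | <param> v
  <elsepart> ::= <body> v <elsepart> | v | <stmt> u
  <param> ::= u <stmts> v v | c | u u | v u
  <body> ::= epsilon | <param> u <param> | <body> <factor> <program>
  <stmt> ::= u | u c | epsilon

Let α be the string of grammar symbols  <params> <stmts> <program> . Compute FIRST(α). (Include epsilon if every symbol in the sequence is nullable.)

Add FIRST(<params>) = { c, u, v }; <params> is not nullable, stop.

{ c, u, v }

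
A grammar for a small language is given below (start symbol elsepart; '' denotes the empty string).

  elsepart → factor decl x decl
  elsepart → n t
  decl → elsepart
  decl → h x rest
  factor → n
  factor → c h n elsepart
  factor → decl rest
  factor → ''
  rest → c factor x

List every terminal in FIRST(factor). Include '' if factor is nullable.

factor → n contributes {n}.
factor → c h n elsepart contributes {c}.
From factor → decl rest: add FIRST(decl) = { c, h, n }.
factor → '' contributes ''.
Union: FIRST(factor) = { c, h, n, '' }.

{ c, h, n, '' }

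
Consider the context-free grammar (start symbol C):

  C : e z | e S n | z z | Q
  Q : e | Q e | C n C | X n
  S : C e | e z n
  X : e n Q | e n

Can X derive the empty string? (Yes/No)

No

No nonterminal in this grammar is nullable.
No production of X has an RHS whose symbols are all nullable, so X is not nullable.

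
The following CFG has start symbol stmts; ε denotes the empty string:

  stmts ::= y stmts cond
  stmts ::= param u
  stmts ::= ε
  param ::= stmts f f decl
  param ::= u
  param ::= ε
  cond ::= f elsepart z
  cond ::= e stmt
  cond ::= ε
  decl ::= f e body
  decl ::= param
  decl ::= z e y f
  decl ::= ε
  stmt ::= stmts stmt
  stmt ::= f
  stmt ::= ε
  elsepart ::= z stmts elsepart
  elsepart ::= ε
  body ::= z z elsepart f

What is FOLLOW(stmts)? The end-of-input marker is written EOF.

{ EOF, e, f, u, y, z }

stmts is the start symbol, so EOF ∈ FOLLOW(stmts).
In stmts ::= y stmts cond: add FIRST(cond)\{ε} = { e, f }.
  Since cond is nullable, also add FOLLOW(stmts) = { EOF, e, f, u, y, z }.
In param ::= stmts f f decl: add FIRST(f f decl) = { f }.
In stmt ::= stmts stmt: add FIRST(stmt)\{ε} = { f, u, y }.
  Since stmt is nullable, also add FOLLOW(stmt) = { EOF, e, f, u, y, z }.
In elsepart ::= z stmts elsepart: add FIRST(elsepart)\{ε} = { z }.
  Since elsepart is nullable, also add FOLLOW(elsepart) = { f, z }.
Union: FOLLOW(stmts) = { EOF, e, f, u, y, z }.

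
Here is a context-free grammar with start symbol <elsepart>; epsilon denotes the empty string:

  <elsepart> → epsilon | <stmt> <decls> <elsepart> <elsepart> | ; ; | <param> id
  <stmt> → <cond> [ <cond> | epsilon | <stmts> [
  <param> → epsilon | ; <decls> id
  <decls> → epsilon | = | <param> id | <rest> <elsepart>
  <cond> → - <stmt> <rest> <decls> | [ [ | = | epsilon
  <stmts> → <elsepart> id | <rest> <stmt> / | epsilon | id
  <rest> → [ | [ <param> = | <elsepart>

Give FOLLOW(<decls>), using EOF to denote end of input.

{ EOF, -, /, ;, =, [, id }

In <elsepart> → <stmt> <decls> <elsepart> <elsepart>: add FIRST(<elsepart> <elsepart>)\{epsilon} = { -, /, ;, =, [, id }.
  Since <elsepart> <elsepart> is nullable, also add FOLLOW(<elsepart>) = { EOF, -, /, ;, =, [, id }.
In <param> → ; <decls> id: add FIRST(id) = { id }.
In <cond> → - <stmt> <rest> <decls>: <decls> is at the end, add FOLLOW(<cond>) = { EOF, -, /, ;, =, [, id }.
Union: FOLLOW(<decls>) = { EOF, -, /, ;, =, [, id }.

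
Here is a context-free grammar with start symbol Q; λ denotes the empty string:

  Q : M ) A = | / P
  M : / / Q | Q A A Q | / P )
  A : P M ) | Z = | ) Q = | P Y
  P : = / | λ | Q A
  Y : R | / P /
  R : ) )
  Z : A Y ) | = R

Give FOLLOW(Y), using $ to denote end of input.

In A : P Y: Y is at the end, add FOLLOW(A) = { $, ), /, = }.
In Z : A Y ): add FIRST()) = { ) }.
Union: FOLLOW(Y) = { $, ), /, = }.

{ $, ), /, = }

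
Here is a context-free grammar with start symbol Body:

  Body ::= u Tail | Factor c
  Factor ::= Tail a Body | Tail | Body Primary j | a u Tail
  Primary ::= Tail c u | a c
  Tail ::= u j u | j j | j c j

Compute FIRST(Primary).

{ a, j, u }

From Primary ::= Tail c u: add FIRST(Tail) = { j, u }.
Primary ::= a c contributes {a}.
Union: FIRST(Primary) = { a, j, u }.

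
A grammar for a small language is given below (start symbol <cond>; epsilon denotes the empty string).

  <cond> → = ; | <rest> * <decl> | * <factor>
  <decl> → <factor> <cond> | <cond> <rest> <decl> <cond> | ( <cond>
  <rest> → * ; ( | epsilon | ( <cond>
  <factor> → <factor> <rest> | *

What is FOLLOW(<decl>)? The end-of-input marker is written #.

In <cond> → <rest> * <decl>: <decl> is at the end, add FOLLOW(<cond>) = { #, (, *, = }.
In <decl> → <cond> <rest> <decl> <cond>: add FIRST(<cond>) = { (, *, = }.
Union: FOLLOW(<decl>) = { #, (, *, = }.

{ #, (, *, = }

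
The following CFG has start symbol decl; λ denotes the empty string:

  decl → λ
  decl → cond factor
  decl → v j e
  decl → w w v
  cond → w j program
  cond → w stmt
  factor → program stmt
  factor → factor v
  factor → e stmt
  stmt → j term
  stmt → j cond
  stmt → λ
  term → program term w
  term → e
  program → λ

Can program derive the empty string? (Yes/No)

program has an λ-production, so program ⇒ λ.

Yes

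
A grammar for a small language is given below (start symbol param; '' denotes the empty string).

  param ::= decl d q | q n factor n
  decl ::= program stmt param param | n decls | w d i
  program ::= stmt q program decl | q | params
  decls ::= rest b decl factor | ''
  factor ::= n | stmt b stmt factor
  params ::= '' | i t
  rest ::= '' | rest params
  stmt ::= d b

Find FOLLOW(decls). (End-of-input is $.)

{ d, i, n, q, w }

In decl ::= n decls: decls is at the end, add FOLLOW(decl) = { d, i, n, q, w }.
Union: FOLLOW(decls) = { d, i, n, q, w }.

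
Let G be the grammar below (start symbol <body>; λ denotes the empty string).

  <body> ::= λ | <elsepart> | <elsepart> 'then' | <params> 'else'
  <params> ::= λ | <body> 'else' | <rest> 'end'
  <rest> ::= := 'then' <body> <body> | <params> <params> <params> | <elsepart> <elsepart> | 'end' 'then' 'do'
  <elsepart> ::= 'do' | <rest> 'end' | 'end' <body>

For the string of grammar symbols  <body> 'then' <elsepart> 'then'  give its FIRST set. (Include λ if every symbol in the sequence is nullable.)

{ 'do', 'else', 'end', 'then', := }

Add FIRST(<body>)\{λ} = { 'do', 'else', 'end', := }; <body> is nullable, continue.
'then' is a terminal; add {'then'} and stop.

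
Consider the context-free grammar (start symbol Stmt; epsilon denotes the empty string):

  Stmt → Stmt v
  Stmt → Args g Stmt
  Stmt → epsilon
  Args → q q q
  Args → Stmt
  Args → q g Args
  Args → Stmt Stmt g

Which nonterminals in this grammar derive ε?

Directly nullable (have an epsilon-production): Stmt.
Args → Stmt with every symbol nullable, so Args is nullable.

{ Args, Stmt }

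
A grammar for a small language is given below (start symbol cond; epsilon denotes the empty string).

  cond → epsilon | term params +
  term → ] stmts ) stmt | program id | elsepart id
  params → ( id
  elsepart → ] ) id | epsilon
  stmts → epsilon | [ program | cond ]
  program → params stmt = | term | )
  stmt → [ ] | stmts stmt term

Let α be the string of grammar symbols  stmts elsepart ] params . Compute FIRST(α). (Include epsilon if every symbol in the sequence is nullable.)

{ (, ), [, ], id }

Add FIRST(stmts)\{epsilon} = { (, ), [, ], id }; stmts is nullable, continue.
Add FIRST(elsepart)\{epsilon} = { ] }; elsepart is nullable, continue.
] is a terminal; add {]} and stop.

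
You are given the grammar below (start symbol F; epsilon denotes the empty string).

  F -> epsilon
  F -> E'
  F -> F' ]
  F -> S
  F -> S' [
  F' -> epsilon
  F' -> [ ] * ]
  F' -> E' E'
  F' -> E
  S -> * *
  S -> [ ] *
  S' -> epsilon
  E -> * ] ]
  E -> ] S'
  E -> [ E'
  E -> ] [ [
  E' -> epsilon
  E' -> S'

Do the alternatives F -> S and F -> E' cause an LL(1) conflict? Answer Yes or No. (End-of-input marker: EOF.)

FIRST(S) = { *, [ } and FIRST(E') = { epsilon }.
The second is nullable but FOLLOW(F) = { EOF } is disjoint from FIRST of the first.

No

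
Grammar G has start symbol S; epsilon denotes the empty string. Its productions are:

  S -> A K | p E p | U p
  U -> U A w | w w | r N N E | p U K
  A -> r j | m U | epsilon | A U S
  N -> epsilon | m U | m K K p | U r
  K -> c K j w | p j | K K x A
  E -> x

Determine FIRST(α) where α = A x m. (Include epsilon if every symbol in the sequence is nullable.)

Add FIRST(A)\{epsilon} = { m, p, r, w }; A is nullable, continue.
x is a terminal; add {x} and stop.

{ m, p, r, w, x }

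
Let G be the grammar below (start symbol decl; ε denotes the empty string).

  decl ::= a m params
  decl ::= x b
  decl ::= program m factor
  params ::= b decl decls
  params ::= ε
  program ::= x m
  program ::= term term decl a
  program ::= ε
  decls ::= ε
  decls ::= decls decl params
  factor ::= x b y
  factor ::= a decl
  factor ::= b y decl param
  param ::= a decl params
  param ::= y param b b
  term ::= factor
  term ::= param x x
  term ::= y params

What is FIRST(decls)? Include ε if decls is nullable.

decls ::= ε contributes ε.
From decls ::= decls decl params: decls nullable, take FIRST(decls) ∪ FIRST(decl) = { a, b, m, x, y }.
Union: FIRST(decls) = { a, b, m, x, y, ε }.

{ a, b, m, x, y, ε }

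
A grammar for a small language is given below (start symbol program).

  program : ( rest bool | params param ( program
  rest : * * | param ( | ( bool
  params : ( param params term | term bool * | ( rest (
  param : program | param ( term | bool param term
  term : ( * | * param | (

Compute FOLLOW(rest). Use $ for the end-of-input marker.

{ (, bool }

In program : ( rest bool: add FIRST(bool) = { bool }.
In params : ( rest (: add FIRST(() = { ( }.
Union: FOLLOW(rest) = { (, bool }.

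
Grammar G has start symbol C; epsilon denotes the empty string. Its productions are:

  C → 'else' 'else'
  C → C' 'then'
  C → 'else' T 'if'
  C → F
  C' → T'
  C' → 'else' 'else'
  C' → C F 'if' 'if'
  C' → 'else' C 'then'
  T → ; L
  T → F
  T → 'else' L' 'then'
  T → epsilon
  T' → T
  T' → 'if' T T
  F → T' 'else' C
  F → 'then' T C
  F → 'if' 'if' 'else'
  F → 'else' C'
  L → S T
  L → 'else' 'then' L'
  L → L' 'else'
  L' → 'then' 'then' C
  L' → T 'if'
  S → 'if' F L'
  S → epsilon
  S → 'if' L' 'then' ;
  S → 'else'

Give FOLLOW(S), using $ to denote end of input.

In L → S T: add FIRST(T)\{epsilon} = { 'else', 'if', 'then', ; }.
  Since T is nullable, also add FOLLOW(L) = { $, 'else', 'if', 'then', ; }.
Union: FOLLOW(S) = { $, 'else', 'if', 'then', ; }.

{ $, 'else', 'if', 'then', ; }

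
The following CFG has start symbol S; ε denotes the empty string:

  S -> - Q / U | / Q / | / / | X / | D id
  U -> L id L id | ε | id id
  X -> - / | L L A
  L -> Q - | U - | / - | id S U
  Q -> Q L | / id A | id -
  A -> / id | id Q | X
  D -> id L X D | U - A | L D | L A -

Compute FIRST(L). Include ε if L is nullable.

{ -, /, id }

From L -> Q -: add FIRST(Q) = { /, id }.
From L -> U -: U nullable, take FIRST(U) ∪ {-} = { -, /, id }.
L -> / - contributes {/}.
L -> id S U contributes {id}.
Union: FIRST(L) = { -, /, id }.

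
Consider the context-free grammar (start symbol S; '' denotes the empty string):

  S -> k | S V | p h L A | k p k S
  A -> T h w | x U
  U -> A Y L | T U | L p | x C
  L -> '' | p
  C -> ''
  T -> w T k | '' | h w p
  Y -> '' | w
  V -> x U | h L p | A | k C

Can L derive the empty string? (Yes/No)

L has an ''-production, so L ⇒ ''.

Yes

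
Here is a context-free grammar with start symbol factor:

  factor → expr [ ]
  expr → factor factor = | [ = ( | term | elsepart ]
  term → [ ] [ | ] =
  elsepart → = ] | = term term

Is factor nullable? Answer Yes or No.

No

No nonterminal in this grammar is nullable.
No production of factor has an RHS whose symbols are all nullable, so factor is not nullable.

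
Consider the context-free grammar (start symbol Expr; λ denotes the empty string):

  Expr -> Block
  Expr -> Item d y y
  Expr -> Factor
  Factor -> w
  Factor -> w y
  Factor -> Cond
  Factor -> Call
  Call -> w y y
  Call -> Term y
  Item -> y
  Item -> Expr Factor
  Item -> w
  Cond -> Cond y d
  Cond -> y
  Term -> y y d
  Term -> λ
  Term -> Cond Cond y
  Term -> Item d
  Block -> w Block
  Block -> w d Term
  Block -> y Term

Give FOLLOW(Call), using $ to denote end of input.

In Factor -> Call: Call is at the end, add FOLLOW(Factor) = { $, d, w, y }.
Union: FOLLOW(Call) = { $, d, w, y }.

{ $, d, w, y }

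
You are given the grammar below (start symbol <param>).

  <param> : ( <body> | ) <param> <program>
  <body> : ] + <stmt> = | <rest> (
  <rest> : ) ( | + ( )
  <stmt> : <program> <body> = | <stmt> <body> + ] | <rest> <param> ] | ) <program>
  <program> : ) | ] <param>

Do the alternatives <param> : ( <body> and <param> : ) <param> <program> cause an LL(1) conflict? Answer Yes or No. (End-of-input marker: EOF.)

No

FIRST(( <body>) = { ( } and FIRST() <param> <program>) = { ) }.
The FIRST sets are disjoint and neither alternative is nullable — no conflict.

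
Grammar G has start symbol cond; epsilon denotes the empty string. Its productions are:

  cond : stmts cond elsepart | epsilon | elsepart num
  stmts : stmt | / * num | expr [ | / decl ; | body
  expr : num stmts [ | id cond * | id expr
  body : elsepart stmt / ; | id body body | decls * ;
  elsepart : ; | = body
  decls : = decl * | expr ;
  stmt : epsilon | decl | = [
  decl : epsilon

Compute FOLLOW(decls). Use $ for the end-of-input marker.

{ * }

In body : decls * ;: add FIRST(* ;) = { * }.
Union: FOLLOW(decls) = { * }.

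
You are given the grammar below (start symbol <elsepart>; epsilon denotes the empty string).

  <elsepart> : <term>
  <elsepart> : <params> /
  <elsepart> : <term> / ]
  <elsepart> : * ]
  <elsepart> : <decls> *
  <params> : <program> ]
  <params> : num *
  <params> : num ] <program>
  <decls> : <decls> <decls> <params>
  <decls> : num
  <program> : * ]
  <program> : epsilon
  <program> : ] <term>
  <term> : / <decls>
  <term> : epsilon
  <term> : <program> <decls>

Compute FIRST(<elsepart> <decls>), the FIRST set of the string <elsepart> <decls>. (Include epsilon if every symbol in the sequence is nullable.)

Add FIRST(<elsepart>)\{epsilon} = { *, /, ], num }; <elsepart> is nullable, continue.
Add FIRST(<decls>) = { num }; <decls> is not nullable, stop.

{ *, /, ], num }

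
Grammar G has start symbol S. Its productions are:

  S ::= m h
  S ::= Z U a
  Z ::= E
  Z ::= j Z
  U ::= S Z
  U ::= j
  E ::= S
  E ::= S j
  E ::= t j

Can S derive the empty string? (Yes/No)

No

No nonterminal in this grammar is nullable.
No production of S has an RHS whose symbols are all nullable, so S is not nullable.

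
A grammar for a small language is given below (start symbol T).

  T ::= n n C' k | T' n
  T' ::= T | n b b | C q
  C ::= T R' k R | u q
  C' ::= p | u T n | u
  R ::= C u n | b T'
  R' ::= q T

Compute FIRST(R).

From R ::= C u n: add FIRST(C) = { n, u }.
R ::= b T' contributes {b}.
Union: FIRST(R) = { b, n, u }.

{ b, n, u }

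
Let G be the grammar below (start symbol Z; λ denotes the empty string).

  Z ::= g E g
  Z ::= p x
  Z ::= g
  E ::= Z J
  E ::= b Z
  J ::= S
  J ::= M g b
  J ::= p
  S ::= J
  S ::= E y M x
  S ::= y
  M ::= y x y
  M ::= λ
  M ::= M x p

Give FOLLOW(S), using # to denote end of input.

{ g, y }

In J ::= S: S is at the end, add FOLLOW(J) = { g, y }.
Union: FOLLOW(S) = { g, y }.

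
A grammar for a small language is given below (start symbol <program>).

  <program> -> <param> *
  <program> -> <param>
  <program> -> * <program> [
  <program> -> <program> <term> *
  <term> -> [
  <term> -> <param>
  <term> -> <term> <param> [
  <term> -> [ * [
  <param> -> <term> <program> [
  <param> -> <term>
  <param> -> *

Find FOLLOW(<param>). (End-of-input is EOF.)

{ EOF, *, [ }

In <program> -> <param> *: add FIRST(*) = { * }.
In <program> -> <param>: <param> is at the end, add FOLLOW(<program>) = { EOF, *, [ }.
In <term> -> <param>: <param> is at the end, add FOLLOW(<term>) = { EOF, *, [ }.
In <term> -> <term> <param> [: add FIRST([) = { [ }.
Union: FOLLOW(<param>) = { EOF, *, [ }.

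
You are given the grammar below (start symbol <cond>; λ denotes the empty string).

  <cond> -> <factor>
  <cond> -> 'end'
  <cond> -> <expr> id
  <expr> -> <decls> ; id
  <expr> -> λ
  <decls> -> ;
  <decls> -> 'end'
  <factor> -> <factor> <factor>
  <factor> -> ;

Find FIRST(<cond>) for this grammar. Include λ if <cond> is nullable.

{ 'end', ;, id }

From <cond> -> <factor>: add FIRST(<factor>) = { ; }.
<cond> -> 'end' contributes {'end'}.
From <cond> -> <expr> id: <expr> nullable, take FIRST(<expr>) ∪ {id} = { 'end', ;, id }.
Union: FIRST(<cond>) = { 'end', ;, id }.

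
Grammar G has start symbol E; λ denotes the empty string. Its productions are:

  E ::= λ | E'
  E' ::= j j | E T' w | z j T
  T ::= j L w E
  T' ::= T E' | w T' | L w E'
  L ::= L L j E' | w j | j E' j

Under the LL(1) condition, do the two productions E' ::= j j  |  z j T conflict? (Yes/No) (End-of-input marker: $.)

FIRST(j j) = { j } and FIRST(z j T) = { z }.
The FIRST sets are disjoint and neither alternative is nullable — no conflict.

No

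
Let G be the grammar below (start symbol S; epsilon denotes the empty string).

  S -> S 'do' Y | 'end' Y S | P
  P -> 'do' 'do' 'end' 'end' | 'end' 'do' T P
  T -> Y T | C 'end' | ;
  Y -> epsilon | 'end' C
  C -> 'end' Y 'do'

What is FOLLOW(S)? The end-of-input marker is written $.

{ $, 'do' }

S is the start symbol, so $ ∈ FOLLOW(S).
In S -> S 'do' Y: add FIRST('do' Y) = { 'do' }.
In S -> 'end' Y S: S is at the end, add FOLLOW(S) = { $, 'do' }.
Union: FOLLOW(S) = { $, 'do' }.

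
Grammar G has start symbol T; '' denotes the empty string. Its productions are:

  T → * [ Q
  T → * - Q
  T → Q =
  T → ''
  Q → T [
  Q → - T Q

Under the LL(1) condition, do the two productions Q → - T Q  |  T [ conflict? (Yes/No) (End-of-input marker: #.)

FIRST(- T Q) = { - } and FIRST(T [) = { *, -, [ }.
Both contain -, so the two alternatives are not disjoint — LL(1) conflict.

Yes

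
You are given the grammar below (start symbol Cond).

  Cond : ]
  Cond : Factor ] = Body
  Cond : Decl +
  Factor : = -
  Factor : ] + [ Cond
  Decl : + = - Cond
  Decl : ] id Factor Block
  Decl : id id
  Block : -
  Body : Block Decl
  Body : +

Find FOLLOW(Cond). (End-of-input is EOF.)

Cond is the start symbol, so EOF ∈ FOLLOW(Cond).
In Factor : ] + [ Cond: Cond is at the end, add FOLLOW(Factor) = { -, ] }.
In Decl : + = - Cond: Cond is at the end, add FOLLOW(Decl) = { EOF, +, -, ] }.
Union: FOLLOW(Cond) = { EOF, +, -, ] }.

{ EOF, +, -, ] }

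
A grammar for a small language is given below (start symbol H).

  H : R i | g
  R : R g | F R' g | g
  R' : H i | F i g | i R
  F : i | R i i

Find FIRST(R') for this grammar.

{ g, i }

From R' : H i: add FIRST(H) = { g, i }.
From R' : F i g: add FIRST(F) = { g, i }.
R' : i R contributes {i}.
Union: FIRST(R') = { g, i }.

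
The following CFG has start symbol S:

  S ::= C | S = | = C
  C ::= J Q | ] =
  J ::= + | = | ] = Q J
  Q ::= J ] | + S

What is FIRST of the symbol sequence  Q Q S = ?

Add FIRST(Q) = { +, =, ] }; Q is not nullable, stop.

{ +, =, ] }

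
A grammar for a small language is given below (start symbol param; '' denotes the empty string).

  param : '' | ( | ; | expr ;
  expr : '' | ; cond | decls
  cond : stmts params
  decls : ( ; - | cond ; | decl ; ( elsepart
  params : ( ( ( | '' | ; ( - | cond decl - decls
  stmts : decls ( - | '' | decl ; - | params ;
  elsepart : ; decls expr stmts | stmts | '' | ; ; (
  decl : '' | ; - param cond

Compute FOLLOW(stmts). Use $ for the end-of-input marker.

{ (, -, ; }

In cond : stmts params: add FIRST(params)\{''} = { (, -, ; }.
  Since params is nullable, also add FOLLOW(cond) = { (, -, ; }.
In elsepart : ; decls expr stmts: stmts is at the end, add FOLLOW(elsepart) = { (, -, ; }.
In elsepart : stmts: stmts is at the end, add FOLLOW(elsepart) = { (, -, ; }.
Union: FOLLOW(stmts) = { (, -, ; }.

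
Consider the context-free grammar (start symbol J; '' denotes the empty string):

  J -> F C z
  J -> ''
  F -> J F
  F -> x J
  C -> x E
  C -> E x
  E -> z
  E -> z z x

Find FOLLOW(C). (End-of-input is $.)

In J -> F C z: add FIRST(z) = { z }.
Union: FOLLOW(C) = { z }.

{ z }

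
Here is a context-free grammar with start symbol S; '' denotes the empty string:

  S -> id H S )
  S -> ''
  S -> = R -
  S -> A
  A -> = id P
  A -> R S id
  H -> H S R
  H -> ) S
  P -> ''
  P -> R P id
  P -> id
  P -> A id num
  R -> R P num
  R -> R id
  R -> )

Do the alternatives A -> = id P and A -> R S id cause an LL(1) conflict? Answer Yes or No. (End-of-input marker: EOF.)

No

FIRST(= id P) = { = } and FIRST(R S id) = { ) }.
The FIRST sets are disjoint and neither alternative is nullable — no conflict.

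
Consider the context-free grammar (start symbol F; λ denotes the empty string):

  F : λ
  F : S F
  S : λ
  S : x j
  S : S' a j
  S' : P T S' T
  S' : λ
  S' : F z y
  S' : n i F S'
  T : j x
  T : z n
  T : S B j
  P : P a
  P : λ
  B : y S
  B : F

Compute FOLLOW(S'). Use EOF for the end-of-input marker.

In S : S' a j: add FIRST(a j) = { a }.
In S' : P T S' T: add FIRST(T) = { a, j, n, x, y, z }.
In S' : n i F S': S' is at the end, add FOLLOW(S') = { a, j, n, x, y, z }.
Union: FOLLOW(S') = { a, j, n, x, y, z }.

{ a, j, n, x, y, z }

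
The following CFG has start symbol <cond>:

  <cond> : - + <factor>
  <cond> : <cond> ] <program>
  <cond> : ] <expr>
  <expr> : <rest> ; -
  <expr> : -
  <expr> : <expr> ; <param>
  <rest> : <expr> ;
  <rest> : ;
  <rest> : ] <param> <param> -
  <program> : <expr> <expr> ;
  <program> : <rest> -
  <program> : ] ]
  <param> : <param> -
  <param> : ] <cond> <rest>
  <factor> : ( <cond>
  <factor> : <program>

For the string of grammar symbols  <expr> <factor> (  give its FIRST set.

{ -, ;, ] }

Add FIRST(<expr>) = { -, ;, ] }; <expr> is not nullable, stop.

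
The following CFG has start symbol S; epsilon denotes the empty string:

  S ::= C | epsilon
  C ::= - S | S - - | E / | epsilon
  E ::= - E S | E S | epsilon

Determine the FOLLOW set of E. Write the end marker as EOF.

In C ::= E /: add FIRST(/) = { / }.
In E ::= - E S: add FIRST(S)\{epsilon} = { -, / }.
  Since S is nullable, also add FOLLOW(E) = { -, / }.
In E ::= E S: add FIRST(S)\{epsilon} = { -, / }.
  Since S is nullable, also add FOLLOW(E) = { -, / }.
Union: FOLLOW(E) = { -, / }.

{ -, / }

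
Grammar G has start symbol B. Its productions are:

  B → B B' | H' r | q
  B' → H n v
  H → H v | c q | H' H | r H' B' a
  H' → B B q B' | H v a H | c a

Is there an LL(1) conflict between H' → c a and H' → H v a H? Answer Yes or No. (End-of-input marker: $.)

FIRST(c a) = { c } and FIRST(H v a H) = { c, q, r }.
Both contain c, so the two alternatives are not disjoint — LL(1) conflict.

Yes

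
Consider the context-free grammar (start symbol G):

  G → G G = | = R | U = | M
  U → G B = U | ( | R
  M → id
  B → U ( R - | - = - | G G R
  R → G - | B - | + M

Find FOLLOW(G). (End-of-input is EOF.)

G is the start symbol, so EOF ∈ FOLLOW(G).
In G → G G =: add FIRST(G =) = { (, +, -, =, id }.
In G → G G =: add FIRST(=) = { = }.
In U → G B = U: add FIRST(B = U) = { (, +, -, =, id }.
In B → G G R: add FIRST(G R) = { (, +, -, =, id }.
In B → G G R: add FIRST(R) = { (, +, -, =, id }.
In R → G -: add FIRST(-) = { - }.
Union: FOLLOW(G) = { EOF, (, +, -, =, id }.

{ EOF, (, +, -, =, id }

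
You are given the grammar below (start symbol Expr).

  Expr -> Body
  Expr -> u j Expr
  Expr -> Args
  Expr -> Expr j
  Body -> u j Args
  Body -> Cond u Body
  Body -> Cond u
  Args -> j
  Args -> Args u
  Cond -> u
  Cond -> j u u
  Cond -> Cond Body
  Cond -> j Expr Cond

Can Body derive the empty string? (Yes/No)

No nonterminal in this grammar is nullable.
No production of Body has an RHS whose symbols are all nullable, so Body is not nullable.

No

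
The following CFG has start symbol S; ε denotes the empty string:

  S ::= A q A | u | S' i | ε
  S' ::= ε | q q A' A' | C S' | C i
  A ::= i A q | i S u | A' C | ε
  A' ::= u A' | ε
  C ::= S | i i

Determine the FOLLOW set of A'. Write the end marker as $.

{ $, i, q, u }

In S' ::= q q A' A': add FIRST(A')\{ε} = { u }.
  Since A' is nullable, also add FOLLOW(S') = { i }.
In S' ::= q q A' A': A' is at the end, add FOLLOW(S') = { i }.
In A ::= A' C: add FIRST(C)\{ε} = { i, q, u }.
  Since C is nullable, also add FOLLOW(A) = { $, i, q, u }.
In A' ::= u A': A' is at the end, add FOLLOW(A') = { $, i, q, u }.
Union: FOLLOW(A') = { $, i, q, u }.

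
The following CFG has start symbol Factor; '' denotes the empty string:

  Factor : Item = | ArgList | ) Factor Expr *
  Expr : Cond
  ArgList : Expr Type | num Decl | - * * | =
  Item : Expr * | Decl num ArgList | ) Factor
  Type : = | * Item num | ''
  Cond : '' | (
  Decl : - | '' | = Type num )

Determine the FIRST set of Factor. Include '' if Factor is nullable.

{ (, ), *, -, =, num, '' }

From Factor : Item =: add FIRST(Item) = { (, ), *, -, =, num }.
From Factor : ArgList: add FIRST(ArgList) = { (, *, -, =, num, '' } (including '' since ArgList is nullable).
Factor : ) Factor Expr * contributes {)}.
Union: FIRST(Factor) = { (, ), *, -, =, num, '' }.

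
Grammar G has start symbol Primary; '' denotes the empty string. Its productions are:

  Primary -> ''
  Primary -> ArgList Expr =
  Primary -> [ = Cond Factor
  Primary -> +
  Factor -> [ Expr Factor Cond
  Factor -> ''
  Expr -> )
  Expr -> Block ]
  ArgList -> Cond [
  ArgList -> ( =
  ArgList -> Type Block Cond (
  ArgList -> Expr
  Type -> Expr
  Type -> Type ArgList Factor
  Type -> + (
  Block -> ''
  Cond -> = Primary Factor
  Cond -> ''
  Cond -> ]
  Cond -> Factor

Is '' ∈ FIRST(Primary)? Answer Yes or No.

Yes

Primary has an ''-production, so Primary ⇒ ''.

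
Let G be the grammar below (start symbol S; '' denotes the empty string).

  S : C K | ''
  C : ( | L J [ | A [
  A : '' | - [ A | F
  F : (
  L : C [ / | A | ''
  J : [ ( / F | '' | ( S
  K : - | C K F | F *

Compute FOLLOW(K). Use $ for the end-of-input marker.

In S : C K: K is at the end, add FOLLOW(S) = { $, [ }.
In K : C K F: add FIRST(F) = { ( }.
Union: FOLLOW(K) = { $, (, [ }.

{ $, (, [ }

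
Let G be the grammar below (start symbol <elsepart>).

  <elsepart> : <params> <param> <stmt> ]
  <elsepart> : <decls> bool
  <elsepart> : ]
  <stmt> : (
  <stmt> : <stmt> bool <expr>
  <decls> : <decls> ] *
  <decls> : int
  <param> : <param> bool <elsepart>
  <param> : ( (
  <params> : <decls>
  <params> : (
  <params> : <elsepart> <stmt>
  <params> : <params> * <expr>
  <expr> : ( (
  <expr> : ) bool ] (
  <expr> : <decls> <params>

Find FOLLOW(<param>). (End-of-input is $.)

In <elsepart> : <params> <param> <stmt> ]: add FIRST(<stmt> ]) = { ( }.
In <param> : <param> bool <elsepart>: add FIRST(bool <elsepart>) = { bool }.
Union: FOLLOW(<param>) = { (, bool }.

{ (, bool }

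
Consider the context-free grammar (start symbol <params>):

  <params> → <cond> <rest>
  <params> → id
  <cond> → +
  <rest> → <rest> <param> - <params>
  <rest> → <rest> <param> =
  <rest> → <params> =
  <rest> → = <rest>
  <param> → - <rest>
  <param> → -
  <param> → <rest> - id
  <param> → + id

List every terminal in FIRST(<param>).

{ +, -, =, id }

<param> → - <rest> contributes {-}.
<param> → - contributes {-}.
From <param> → <rest> - id: add FIRST(<rest>) = { +, =, id }.
<param> → + id contributes {+}.
Union: FIRST(<param>) = { +, -, =, id }.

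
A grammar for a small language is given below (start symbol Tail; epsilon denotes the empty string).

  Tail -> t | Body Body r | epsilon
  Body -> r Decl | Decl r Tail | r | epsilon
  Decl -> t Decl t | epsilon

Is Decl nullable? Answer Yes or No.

Decl has an epsilon-production, so Decl ⇒ epsilon.

Yes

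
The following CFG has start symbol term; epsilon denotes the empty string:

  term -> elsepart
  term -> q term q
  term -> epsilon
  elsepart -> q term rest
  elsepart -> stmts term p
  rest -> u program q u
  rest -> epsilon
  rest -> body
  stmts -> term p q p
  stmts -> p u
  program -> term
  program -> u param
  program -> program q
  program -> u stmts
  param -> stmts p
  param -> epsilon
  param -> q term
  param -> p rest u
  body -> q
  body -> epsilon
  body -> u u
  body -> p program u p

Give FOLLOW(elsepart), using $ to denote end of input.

{ $, p, q, u }

In term -> elsepart: elsepart is at the end, add FOLLOW(term) = { $, p, q, u }.
Union: FOLLOW(elsepart) = { $, p, q, u }.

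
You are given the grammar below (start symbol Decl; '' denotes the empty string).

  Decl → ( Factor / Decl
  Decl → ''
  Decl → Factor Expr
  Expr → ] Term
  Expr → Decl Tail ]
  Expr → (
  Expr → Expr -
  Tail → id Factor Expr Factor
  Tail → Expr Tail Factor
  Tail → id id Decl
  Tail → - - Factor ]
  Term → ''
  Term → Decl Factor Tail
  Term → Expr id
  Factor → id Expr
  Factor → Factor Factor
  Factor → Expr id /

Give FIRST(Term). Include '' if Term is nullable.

{ (, -, ], id, '' }

Term → '' contributes ''.
From Term → Decl Factor Tail: Decl nullable, take FIRST(Decl) ∪ FIRST(Factor) = { (, -, ], id }.
From Term → Expr id: add FIRST(Expr) = { (, -, ], id }.
Union: FIRST(Term) = { (, -, ], id, '' }.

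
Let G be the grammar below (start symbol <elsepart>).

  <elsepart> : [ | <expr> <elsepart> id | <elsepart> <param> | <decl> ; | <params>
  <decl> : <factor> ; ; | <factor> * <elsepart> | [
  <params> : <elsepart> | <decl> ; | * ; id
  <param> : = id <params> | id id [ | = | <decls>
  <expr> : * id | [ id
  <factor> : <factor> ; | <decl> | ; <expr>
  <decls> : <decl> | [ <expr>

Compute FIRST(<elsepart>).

{ *, ;, [ }

<elsepart> : [ contributes {[}.
From <elsepart> : <expr> <elsepart> id: add FIRST(<expr>) = { *, [ }.
From <elsepart> : <elsepart> <param>: add FIRST(<elsepart>) = { *, ;, [ }.
From <elsepart> : <decl> ;: add FIRST(<decl>) = { ;, [ }.
From <elsepart> : <params>: add FIRST(<params>) = { *, ;, [ }.
Union: FIRST(<elsepart>) = { *, ;, [ }.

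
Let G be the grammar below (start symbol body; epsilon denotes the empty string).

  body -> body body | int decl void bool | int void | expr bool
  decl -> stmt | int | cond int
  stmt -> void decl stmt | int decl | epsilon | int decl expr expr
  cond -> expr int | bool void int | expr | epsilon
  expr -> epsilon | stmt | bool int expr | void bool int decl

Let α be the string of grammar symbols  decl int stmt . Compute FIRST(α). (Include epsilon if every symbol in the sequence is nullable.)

{ bool, int, void }

Add FIRST(decl)\{epsilon} = { bool, int, void }; decl is nullable, continue.
int is a terminal; add {int} and stop.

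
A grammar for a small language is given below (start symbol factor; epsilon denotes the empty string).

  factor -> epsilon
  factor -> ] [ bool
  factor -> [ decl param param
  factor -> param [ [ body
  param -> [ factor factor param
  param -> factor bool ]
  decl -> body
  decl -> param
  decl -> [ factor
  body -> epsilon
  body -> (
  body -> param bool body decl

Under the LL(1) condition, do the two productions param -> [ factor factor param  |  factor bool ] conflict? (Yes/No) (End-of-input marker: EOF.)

FIRST([ factor factor param) = { [ } and FIRST(factor bool ]) = { [, ], bool }.
Both contain [, so the two alternatives are not disjoint — LL(1) conflict.

Yes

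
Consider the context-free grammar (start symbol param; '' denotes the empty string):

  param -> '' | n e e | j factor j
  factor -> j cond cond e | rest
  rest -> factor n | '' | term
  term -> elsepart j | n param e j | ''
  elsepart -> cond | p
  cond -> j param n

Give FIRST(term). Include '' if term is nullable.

From term -> elsepart j: add FIRST(elsepart) = { j, p }.
term -> n param e j contributes {n}.
term -> '' contributes ''.
Union: FIRST(term) = { j, n, p, '' }.

{ j, n, p, '' }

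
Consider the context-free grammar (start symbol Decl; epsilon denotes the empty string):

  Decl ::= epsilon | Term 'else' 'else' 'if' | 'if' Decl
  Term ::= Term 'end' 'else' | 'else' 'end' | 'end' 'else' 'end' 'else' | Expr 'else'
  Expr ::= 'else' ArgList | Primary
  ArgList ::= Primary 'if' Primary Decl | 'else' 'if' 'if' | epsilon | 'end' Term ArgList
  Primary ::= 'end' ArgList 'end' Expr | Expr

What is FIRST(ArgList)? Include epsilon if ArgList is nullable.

From ArgList ::= Primary 'if' Primary Decl: add FIRST(Primary) = { 'else', 'end' }.
ArgList ::= 'else' 'if' 'if' contributes {'else'}.
ArgList ::= epsilon contributes epsilon.
ArgList ::= 'end' Term ArgList contributes {'end'}.
Union: FIRST(ArgList) = { 'else', 'end', epsilon }.

{ 'else', 'end', epsilon }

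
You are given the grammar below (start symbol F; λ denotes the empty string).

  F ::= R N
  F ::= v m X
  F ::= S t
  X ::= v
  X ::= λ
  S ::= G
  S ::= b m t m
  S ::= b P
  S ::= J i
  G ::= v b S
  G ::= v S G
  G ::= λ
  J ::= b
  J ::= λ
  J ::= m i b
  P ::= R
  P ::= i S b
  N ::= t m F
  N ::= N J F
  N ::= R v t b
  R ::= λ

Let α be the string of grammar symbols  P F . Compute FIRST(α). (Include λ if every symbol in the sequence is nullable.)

Add FIRST(P)\{λ} = { i }; P is nullable, continue.
Add FIRST(F) = { b, i, m, t, v }; F is not nullable, stop.

{ b, i, m, t, v }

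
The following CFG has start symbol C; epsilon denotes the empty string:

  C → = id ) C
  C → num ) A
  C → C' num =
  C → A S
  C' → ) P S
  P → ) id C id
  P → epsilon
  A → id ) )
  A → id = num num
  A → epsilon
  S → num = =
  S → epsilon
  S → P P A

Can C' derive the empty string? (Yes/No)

No

Nullable nonterminals: A, C, P, S.
No production of C' has an RHS whose symbols are all nullable, so C' is not nullable.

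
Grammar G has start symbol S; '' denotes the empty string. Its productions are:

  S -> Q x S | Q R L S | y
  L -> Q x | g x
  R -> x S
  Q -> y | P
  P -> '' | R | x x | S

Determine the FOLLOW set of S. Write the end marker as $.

{ $, g, x, y }

S is the start symbol, so $ ∈ FOLLOW(S).
In S -> Q x S: S is at the end, add FOLLOW(S) = { $, g, x, y }.
In S -> Q R L S: S is at the end, add FOLLOW(S) = { $, g, x, y }.
In R -> x S: S is at the end, add FOLLOW(R) = { g, x, y }.
In P -> S: S is at the end, add FOLLOW(P) = { x }.
Union: FOLLOW(S) = { $, g, x, y }.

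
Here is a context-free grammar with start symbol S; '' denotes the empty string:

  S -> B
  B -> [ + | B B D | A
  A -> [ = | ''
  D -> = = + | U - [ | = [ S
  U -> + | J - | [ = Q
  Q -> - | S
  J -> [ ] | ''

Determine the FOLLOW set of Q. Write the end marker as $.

In U -> [ = Q: Q is at the end, add FOLLOW(U) = { - }.
Union: FOLLOW(Q) = { - }.

{ - }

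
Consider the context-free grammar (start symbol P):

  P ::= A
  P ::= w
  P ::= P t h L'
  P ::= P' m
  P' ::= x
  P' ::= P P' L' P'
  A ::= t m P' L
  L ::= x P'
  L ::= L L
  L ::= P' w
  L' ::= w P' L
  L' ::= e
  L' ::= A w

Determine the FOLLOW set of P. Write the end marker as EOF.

P is the start symbol, so EOF ∈ FOLLOW(P).
In P ::= P t h L': add FIRST(t h L') = { t }.
In P' ::= P P' L' P': add FIRST(P' L' P') = { t, w, x }.
Union: FOLLOW(P) = { EOF, t, w, x }.

{ EOF, t, w, x }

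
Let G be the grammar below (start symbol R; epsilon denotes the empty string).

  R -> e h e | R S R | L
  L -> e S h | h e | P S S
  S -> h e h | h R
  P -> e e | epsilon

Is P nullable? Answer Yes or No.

Yes

P has an epsilon-production, so P ⇒ epsilon.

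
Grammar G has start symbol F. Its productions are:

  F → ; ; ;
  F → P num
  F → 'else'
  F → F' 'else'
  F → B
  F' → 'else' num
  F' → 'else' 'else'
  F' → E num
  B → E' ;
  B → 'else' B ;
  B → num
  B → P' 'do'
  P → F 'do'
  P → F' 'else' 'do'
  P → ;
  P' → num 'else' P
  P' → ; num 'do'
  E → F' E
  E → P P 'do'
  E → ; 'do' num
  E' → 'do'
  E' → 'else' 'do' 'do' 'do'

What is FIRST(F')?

{ 'do', 'else', ;, num }

F' → 'else' num contributes {'else'}.
F' → 'else' 'else' contributes {'else'}.
From F' → E num: add FIRST(E) = { 'do', 'else', ;, num }.
Union: FIRST(F') = { 'do', 'else', ;, num }.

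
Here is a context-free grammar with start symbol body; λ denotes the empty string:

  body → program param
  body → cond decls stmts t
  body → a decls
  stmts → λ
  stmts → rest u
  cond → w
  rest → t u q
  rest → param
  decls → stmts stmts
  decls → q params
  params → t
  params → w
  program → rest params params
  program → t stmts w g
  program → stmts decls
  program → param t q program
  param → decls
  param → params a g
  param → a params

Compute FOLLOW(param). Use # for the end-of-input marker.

In body → program param: param is at the end, add FOLLOW(body) = { # }.
In rest → param: param is at the end, add FOLLOW(rest) = { t, u, w }.
In program → param t q program: add FIRST(t q program) = { t }.
Union: FOLLOW(param) = { #, t, u, w }.

{ #, t, u, w }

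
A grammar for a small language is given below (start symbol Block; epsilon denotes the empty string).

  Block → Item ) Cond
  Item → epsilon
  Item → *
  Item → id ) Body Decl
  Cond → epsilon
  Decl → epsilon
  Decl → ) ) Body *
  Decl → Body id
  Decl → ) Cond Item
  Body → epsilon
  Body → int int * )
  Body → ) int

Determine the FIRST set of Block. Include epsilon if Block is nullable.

{ ), *, id }

From Block → Item ) Cond: Item nullable, take FIRST(Item) ∪ {)} = { ), *, id }.
Union: FIRST(Block) = { ), *, id }.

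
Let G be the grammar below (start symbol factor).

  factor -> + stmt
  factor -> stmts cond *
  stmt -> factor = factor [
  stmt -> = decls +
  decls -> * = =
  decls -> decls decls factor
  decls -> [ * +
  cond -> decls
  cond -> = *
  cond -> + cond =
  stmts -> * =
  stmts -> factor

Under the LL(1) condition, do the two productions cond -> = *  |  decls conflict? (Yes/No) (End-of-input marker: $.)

FIRST(= *) = { = } and FIRST(decls) = { *, [ }.
The FIRST sets are disjoint and neither alternative is nullable — no conflict.

No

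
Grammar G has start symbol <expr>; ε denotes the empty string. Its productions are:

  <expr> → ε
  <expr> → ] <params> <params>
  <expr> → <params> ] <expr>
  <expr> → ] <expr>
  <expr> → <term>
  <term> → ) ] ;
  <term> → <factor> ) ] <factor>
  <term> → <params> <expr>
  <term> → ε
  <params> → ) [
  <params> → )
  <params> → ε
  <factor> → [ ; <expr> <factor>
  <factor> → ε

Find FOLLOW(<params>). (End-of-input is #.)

In <expr> → ] <params> <params>: add FIRST(<params>)\{ε} = { ) }.
  Since <params> is nullable, also add FOLLOW(<expr>) = { #, ), [ }.
In <expr> → ] <params> <params>: <params> is at the end, add FOLLOW(<expr>) = { #, ), [ }.
In <expr> → <params> ] <expr>: add FIRST(] <expr>) = { ] }.
In <term> → <params> <expr>: add FIRST(<expr>)\{ε} = { ), [, ] }.
  Since <expr> is nullable, also add FOLLOW(<term>) = { #, ), [ }.
Union: FOLLOW(<params>) = { #, ), [, ] }.

{ #, ), [, ] }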